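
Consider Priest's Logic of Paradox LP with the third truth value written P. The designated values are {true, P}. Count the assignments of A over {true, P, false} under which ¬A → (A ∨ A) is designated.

2

A=true: true ✓
A=P: P ✓
A=false: false ·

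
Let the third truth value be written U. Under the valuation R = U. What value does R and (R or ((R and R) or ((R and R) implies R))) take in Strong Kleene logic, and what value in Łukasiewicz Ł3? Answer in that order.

U; U

In Strong Kleene logic: R and R = U and U = U
R and R = U and U = U
(R and R) implies R = U implies U = U  [not U or U]
(R and R) or ((R and R) implies R) = U or U = U
R or ((R and R) or ((R and R) implies R)) = U or U = U
R and (R or ((R and R) or ((R and R) implies R))) = U and U = U
In Łukasiewicz Ł3: R and R = U and U = U
R and R = U and U = U
(R and R) implies R = U implies U = true  [min(1, 1−½+½)]
(R and R) or ((R and R) implies R) = U or true = true
R or ((R and R) or ((R and R) implies R)) = U or true = true
R and (R or ((R and R) or ((R and R) implies R))) = U and true = U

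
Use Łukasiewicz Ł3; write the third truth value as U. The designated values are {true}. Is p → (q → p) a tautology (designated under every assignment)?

Every assignment of p, q over {true, U, false} gives a value in {true}.
In particular, with p=U, q=U: p → (q → p) = true.

Yes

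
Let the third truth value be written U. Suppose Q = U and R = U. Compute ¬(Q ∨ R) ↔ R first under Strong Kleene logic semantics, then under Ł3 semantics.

U; True

In Strong Kleene logic: Q ∨ R = U ∨ U = U
¬(Q ∨ R) = ¬U = U
¬(Q ∨ R) ↔ R = U ↔ U = U
In Ł3: Q ∨ R = U ∨ U = U
¬(Q ∨ R) = ¬U = U
¬(Q ∨ R) ↔ R = U ↔ U = True  [1 − |½−½|]
They differ because Strong Kleene logic and Ł3 treat U differently under implication.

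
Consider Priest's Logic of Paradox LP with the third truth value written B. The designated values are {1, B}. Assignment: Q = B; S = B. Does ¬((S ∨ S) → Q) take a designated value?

S ∨ S = B ∨ B = B
(S ∨ S) → Q = B → B = B
¬((S ∨ S) → Q) = ¬B = B
B ∈ {1, B}.

Yes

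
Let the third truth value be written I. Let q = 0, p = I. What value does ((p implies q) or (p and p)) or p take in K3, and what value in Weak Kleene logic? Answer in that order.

In K3: p implies q = I implies 0 = I  [not I or 0]
p and p = I and I = I
(p implies q) or (p and p) = I or I = I
((p implies q) or (p and p)) or p = I or I = I
In Weak Kleene logic: p implies q = I implies 0 = I  [any arg is the third value ⇒ result is the third value]
p and p = I and I = I
(p implies q) or (p and p) = I or I = I
((p implies q) or (p and p)) or p = I or I = I

I; I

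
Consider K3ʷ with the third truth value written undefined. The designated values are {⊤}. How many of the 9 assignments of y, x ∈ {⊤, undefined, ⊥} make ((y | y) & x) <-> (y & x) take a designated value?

Designated under: (y=⊤, x=⊤); (y=⊤, x=⊥); (y=⊥, x=⊤); (y=⊥, x=⊥).

4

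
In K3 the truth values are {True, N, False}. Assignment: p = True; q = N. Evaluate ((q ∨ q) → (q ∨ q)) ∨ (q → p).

q ∨ q = N ∨ N = N
q ∨ q = N ∨ N = N
(q ∨ q) → (q ∨ q) = N → N = N  [¬N ∨ N]
q → p = N → True = True
((q ∨ q) → (q ∨ q)) ∨ (q → p) = N ∨ True = True

True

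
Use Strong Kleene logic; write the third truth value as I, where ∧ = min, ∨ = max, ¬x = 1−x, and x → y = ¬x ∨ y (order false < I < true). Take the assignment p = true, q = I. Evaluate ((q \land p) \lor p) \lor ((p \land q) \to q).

q \land p = I \land true = I
(q \land p) \lor p = I \lor true = true
p \land q = true \land I = I
(p \land q) \to q = I \to I = I  [\lnot I \lor I]
((q \land p) \lor p) \lor ((p \land q) \to q) = true \lor I = true

true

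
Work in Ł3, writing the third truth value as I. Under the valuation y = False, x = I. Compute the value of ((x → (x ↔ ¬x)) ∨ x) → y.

¬x = ¬I = I
x ↔ ¬x = I ↔ I = True
x → (x ↔ ¬x) = I → True = True
(x → (x ↔ ¬x)) ∨ x = True ∨ I = True
((x → (x ↔ ¬x)) ∨ x) → y = True → False = False

False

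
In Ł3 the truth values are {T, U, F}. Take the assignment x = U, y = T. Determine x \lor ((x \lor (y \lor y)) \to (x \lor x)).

U

y \lor y = T \lor T = T
x \lor (y \lor y) = U \lor T = T
x \lor x = U \lor U = U
(x \lor (y \lor y)) \to (x \lor x) = T \to U = U  [min(1, 1−1+½)]
x \lor ((x \lor (y \lor y)) \to (x \lor x)) = U \lor U = U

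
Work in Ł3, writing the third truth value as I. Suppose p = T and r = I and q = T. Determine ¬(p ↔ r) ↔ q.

p ↔ r = T ↔ I = I
¬(p ↔ r) = ¬I = I
¬(p ↔ r) ↔ q = I ↔ T = I

I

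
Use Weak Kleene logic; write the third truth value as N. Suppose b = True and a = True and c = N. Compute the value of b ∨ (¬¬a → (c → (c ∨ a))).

¬a = ¬True = False
¬¬a = ¬False = True
c ∨ a = N ∨ True = N
c → (c ∨ a) = N → N = N  [any arg is the third value ⇒ result is the third value]
¬¬a → (c → (c ∨ a)) = True → N = N
b ∨ (¬¬a → (c → (c ∨ a))) = True ∨ N = N

N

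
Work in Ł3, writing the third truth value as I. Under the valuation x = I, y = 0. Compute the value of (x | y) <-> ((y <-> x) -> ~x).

I

x | y = I | 0 = I
y <-> x = 0 <-> I = I  [1 − |0−½|]
~x = ~I = I
(y <-> x) -> ~x = I -> I = 1
(x | y) <-> ((y <-> x) -> ~x) = I <-> 1 = I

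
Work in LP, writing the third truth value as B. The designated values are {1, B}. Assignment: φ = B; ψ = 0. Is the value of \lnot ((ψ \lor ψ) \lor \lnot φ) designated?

ψ \lor ψ = 0 \lor 0 = 0
\lnot φ = \lnot B = B
(ψ \lor ψ) \lor \lnot φ = 0 \lor B = B
\lnot ((ψ \lor ψ) \lor \lnot φ) = \lnot B = B
B ∈ {1, B}.

Yes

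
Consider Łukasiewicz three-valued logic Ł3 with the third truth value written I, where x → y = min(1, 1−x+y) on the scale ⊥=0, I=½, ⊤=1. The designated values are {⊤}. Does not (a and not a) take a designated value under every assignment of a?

Countermodel: a=I gives I, which is not designated.

No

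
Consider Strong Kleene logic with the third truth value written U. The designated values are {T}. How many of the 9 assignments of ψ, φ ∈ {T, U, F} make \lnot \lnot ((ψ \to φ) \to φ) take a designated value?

4

Designated under: (ψ=T, φ=T); (ψ=T, φ=F); (ψ=U, φ=T); (ψ=F, φ=T).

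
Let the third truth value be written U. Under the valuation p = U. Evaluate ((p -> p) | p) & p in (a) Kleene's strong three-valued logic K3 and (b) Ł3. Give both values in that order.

U; U

In Kleene's strong three-valued logic K3: p -> p = U -> U = U  [~U | U]
(p -> p) | p = U | U = U
((p -> p) | p) & p = U & U = U
In Ł3: p -> p = U -> U = ⊤
(p -> p) | p = ⊤ | U = ⊤
((p -> p) | p) & p = ⊤ & U = U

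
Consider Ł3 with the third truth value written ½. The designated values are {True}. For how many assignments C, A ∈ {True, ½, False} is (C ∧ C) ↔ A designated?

Designated under: (C=True, A=True); (C=½, A=½); (C=False, A=False).

3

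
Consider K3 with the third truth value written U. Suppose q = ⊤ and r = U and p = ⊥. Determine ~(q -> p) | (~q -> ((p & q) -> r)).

q -> p = ⊤ -> ⊥ = ⊥
~(q -> p) = ~⊥ = ⊤
~q = ~⊤ = ⊥
p & q = ⊥ & ⊤ = ⊥
(p & q) -> r = ⊥ -> U = ⊤  [~⊥ | U]
~q -> ((p & q) -> r) = ⊥ -> ⊤ = ⊤
~(q -> p) | (~q -> ((p & q) -> r)) = ⊤ | ⊤ = ⊤

⊤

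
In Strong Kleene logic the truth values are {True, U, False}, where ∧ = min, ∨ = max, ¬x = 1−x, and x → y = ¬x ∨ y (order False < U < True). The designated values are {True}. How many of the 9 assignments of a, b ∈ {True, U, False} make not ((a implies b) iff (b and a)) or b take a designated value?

5

Of the 9 assignments, 5 give a value in {True}.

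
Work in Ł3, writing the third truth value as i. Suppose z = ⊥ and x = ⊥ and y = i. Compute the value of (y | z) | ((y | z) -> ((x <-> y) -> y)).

y | z = i | ⊥ = i
y | z = i | ⊥ = i
x <-> y = ⊥ <-> i = i
(x <-> y) -> y = i -> i = ⊤
(y | z) -> ((x <-> y) -> y) = i -> ⊤ = ⊤
(y | z) | ((y | z) -> ((x <-> y) -> y)) = i | ⊤ = ⊤

⊤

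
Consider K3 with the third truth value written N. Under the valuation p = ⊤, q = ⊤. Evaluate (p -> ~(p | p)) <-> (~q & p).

⊤

p | p = ⊤ | ⊤ = ⊤
~(p | p) = ~⊤ = ⊥
p -> ~(p | p) = ⊤ -> ⊥ = ⊥
~q = ~⊤ = ⊥
~q & p = ⊥ & ⊤ = ⊥
(p -> ~(p | p)) <-> (~q & p) = ⊥ <-> ⊥ = ⊤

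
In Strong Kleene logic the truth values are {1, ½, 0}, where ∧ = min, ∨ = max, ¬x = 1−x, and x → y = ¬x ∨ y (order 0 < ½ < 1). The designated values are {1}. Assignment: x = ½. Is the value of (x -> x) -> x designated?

x -> x = ½ -> ½ = ½  [~½ | ½]
(x -> x) -> x = ½ -> ½ = ½
½ ∉ {1}.

No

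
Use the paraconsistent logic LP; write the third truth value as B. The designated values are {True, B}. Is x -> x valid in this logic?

Every assignment of x over {True, B, False} gives a value in {True, B}.
In particular, with x=B: x -> x = B.

Yes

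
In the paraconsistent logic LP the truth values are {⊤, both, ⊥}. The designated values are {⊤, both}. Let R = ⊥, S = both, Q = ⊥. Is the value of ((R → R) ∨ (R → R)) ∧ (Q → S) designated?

Yes

R → R = ⊥ → ⊥ = ⊤
R → R = ⊥ → ⊥ = ⊤
(R → R) ∨ (R → R) = ⊤ ∨ ⊤ = ⊤
Q → S = ⊥ → both = ⊤  [¬⊥ ∨ both]
((R → R) ∨ (R → R)) ∧ (Q → S) = ⊤ ∧ ⊤ = ⊤
⊤ ∈ {⊤, both}.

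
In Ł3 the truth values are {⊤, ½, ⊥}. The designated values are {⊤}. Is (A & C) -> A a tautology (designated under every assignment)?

Every assignment of A, C over {⊤, ½, ⊥} gives a value in {⊤}.
In particular, with A=½, C=½: (A & C) -> A = ⊤.

Yes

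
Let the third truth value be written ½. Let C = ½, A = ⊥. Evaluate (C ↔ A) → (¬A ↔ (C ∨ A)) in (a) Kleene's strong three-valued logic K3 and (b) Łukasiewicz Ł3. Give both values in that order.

In Kleene's strong three-valued logic K3: C ↔ A = ½ ↔ ⊥ = ½
¬A = ¬⊥ = ⊤
C ∨ A = ½ ∨ ⊥ = ½
¬A ↔ (C ∨ A) = ⊤ ↔ ½ = ½
(C ↔ A) → (¬A ↔ (C ∨ A)) = ½ → ½ = ½  [¬½ ∨ ½]
In Łukasiewicz Ł3: C ↔ A = ½ ↔ ⊥ = ½
¬A = ¬⊥ = ⊤
C ∨ A = ½ ∨ ⊥ = ½
¬A ↔ (C ∨ A) = ⊤ ↔ ½ = ½
(C ↔ A) → (¬A ↔ (C ∨ A)) = ½ → ½ = ⊤
They differ because Kleene's strong three-valued logic K3 and Łukasiewicz Ł3 treat ½ differently under implication.

½; ⊤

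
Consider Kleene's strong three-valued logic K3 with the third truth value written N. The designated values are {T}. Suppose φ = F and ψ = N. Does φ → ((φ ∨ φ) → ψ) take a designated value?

φ ∨ φ = F ∨ F = F
(φ ∨ φ) → ψ = F → N = T
φ → ((φ ∨ φ) → ψ) = F → T = T
T ∈ {T}.

Yes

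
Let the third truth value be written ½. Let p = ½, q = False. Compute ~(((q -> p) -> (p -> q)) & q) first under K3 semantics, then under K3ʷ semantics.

In K3: q -> p = False -> ½ = True  [~False | ½]
p -> q = ½ -> False = ½
(q -> p) -> (p -> q) = True -> ½ = ½
((q -> p) -> (p -> q)) & q = ½ & False = False
~(((q -> p) -> (p -> q)) & q) = ~False = True
In K3ʷ: q -> p = False -> ½ = ½  [any arg is the third value ⇒ result is the third value]
p -> q = ½ -> False = ½
(q -> p) -> (p -> q) = ½ -> ½ = ½
((q -> p) -> (p -> q)) & q = ½ & False = ½
~(((q -> p) -> (p -> q)) & q) = ~½ = ½
They differ because K3 and K3ʷ treat ½ differently under the binary connectives.

True; ½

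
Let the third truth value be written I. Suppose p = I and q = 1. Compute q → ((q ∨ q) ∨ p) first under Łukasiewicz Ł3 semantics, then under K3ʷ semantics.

1; I

In Łukasiewicz Ł3: q ∨ q = 1 ∨ 1 = 1
(q ∨ q) ∨ p = 1 ∨ I = 1
q → ((q ∨ q) ∨ p) = 1 → 1 = 1
In K3ʷ: q ∨ q = 1 ∨ 1 = 1
(q ∨ q) ∨ p = 1 ∨ I = I
q → ((q ∨ q) ∨ p) = 1 → I = I  [any arg is the third value ⇒ result is the third value]
They differ because Łukasiewicz Ł3 and K3ʷ treat I differently under the binary connectives.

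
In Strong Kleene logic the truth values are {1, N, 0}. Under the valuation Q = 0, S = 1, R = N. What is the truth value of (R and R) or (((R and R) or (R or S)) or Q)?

1

R and R = N and N = N
R and R = N and N = N
R or S = N or 1 = 1
(R and R) or (R or S) = N or 1 = 1
((R and R) or (R or S)) or Q = 1 or 0 = 1
(R and R) or (((R and R) or (R or S)) or Q) = N or 1 = 1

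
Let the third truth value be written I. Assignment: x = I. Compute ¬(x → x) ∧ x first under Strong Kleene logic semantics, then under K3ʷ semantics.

In Strong Kleene logic: x → x = I → I = I
¬(x → x) = ¬I = I
¬(x → x) ∧ x = I ∧ I = I
In K3ʷ: x → x = I → I = I  [any arg is the third value ⇒ result is the third value]
¬(x → x) = ¬I = I
¬(x → x) ∧ x = I ∧ I = I

I; I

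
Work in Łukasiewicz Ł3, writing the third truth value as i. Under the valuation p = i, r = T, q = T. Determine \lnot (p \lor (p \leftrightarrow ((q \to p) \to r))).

q \to p = T \to i = i  [min(1, 1−1+½)]
(q \to p) \to r = i \to T = T
p \leftrightarrow ((q \to p) \to r) = i \leftrightarrow T = i
p \lor (p \leftrightarrow ((q \to p) \to r)) = i \lor i = i
\lnot (p \lor (p \leftrightarrow ((q \to p) \to r))) = \lnot i = i

i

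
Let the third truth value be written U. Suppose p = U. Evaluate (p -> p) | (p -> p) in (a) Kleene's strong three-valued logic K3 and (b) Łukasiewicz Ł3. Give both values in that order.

In Kleene's strong three-valued logic K3: p -> p = U -> U = U  [~U | U]
p -> p = U -> U = U
(p -> p) | (p -> p) = U | U = U
In Łukasiewicz Ł3: p -> p = U -> U = ⊤  [min(1, 1−½+½)]
p -> p = U -> U = ⊤
(p -> p) | (p -> p) = ⊤ | ⊤ = ⊤
They differ because Kleene's strong three-valued logic K3 and Łukasiewicz Ł3 treat U differently under implication.

U; ⊤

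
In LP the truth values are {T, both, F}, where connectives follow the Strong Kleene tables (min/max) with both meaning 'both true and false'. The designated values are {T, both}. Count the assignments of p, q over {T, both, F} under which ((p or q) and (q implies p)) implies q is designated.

Of the 9 assignments, 8 give a value in {T, both}.

8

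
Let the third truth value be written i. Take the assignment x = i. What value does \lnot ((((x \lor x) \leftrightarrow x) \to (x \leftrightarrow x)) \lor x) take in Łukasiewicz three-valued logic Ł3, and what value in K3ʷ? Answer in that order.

In Łukasiewicz three-valued logic Ł3: x \lor x = i \lor i = i
(x \lor x) \leftrightarrow x = i \leftrightarrow i = 1  [1 − |½−½|]
x \leftrightarrow x = i \leftrightarrow i = 1
((x \lor x) \leftrightarrow x) \to (x \leftrightarrow x) = 1 \to 1 = 1
(((x \lor x) \leftrightarrow x) \to (x \leftrightarrow x)) \lor x = 1 \lor i = 1
\lnot ((((x \lor x) \leftrightarrow x) \to (x \leftrightarrow x)) \lor x) = \lnot 1 = 0
In K3ʷ: x \lor x = i \lor i = i
(x \lor x) \leftrightarrow x = i \leftrightarrow i = i
x \leftrightarrow x = i \leftrightarrow i = i
((x \lor x) \leftrightarrow x) \to (x \leftrightarrow x) = i \to i = i  [any arg is the third value ⇒ result is the third value]
(((x \lor x) \leftrightarrow x) \to (x \leftrightarrow x)) \lor x = i \lor i = i
\lnot ((((x \lor x) \leftrightarrow x) \to (x \leftrightarrow x)) \lor x) = \lnot i = i
They differ because Łukasiewicz three-valued logic Ł3 and K3ʷ treat i differently under the binary connectives.

0; i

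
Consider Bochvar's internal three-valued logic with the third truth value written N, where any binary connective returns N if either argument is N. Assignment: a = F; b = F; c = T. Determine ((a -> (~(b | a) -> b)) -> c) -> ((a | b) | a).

F

b | a = F | F = F
~(b | a) = ~F = T
~(b | a) -> b = T -> F = F
a -> (~(b | a) -> b) = F -> F = T
(a -> (~(b | a) -> b)) -> c = T -> T = T
a | b = F | F = F
(a | b) | a = F | F = F
((a -> (~(b | a) -> b)) -> c) -> ((a | b) | a) = T -> F = F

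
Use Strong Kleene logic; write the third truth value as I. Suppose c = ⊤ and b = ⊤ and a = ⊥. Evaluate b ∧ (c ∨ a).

⊤

c ∨ a = ⊤ ∨ ⊥ = ⊤
b ∧ (c ∨ a) = ⊤ ∧ ⊤ = ⊤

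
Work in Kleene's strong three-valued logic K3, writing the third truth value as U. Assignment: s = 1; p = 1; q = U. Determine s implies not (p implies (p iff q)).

p iff q = 1 iff U = U
p implies (p iff q) = 1 implies U = U  [not 1 or U]
not (p implies (p iff q)) = not U = U
s implies not (p implies (p iff q)) = 1 implies U = U

U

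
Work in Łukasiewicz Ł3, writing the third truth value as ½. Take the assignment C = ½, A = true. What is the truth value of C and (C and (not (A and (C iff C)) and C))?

false

C iff C = ½ iff ½ = true
A and (C iff C) = true and true = true
not (A and (C iff C)) = not true = false
not (A and (C iff C)) and C = false and ½ = false
C and (not (A and (C iff C)) and C) = ½ and false = false
C and (C and (not (A and (C iff C)) and C)) = ½ and false = false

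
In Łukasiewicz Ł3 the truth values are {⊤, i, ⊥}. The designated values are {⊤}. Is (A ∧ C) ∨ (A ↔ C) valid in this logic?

Countermodel: A=⊤, C=i gives i, which is not designated.

No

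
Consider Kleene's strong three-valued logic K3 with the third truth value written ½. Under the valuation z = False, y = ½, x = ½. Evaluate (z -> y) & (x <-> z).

z -> y = False -> ½ = True  [~False | ½]
x <-> z = ½ <-> False = ½
(z -> y) & (x <-> z) = True & ½ = ½

½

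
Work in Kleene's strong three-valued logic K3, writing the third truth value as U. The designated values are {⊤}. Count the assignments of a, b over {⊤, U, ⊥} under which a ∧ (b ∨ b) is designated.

Designated under: (a=⊤, b=⊤).

1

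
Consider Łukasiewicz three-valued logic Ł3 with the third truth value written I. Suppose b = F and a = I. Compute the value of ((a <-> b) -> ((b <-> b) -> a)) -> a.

I

a <-> b = I <-> F = I
b <-> b = F <-> F = T
(b <-> b) -> a = T -> I = I
(a <-> b) -> ((b <-> b) -> a) = I -> I = T
((a <-> b) -> ((b <-> b) -> a)) -> a = T -> I = I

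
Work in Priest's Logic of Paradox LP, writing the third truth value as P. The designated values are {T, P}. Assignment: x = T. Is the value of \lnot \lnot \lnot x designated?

\lnot x = \lnot T = F
\lnot \lnot x = \lnot F = T
\lnot \lnot \lnot x = \lnot T = F
F ∉ {T, P}.

No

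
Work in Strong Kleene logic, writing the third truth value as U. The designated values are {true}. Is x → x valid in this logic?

No

Countermodel: x=U gives U, which is not designated.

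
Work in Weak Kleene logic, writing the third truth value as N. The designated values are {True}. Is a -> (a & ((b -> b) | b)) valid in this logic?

Countermodel: a=True, b=N gives N, which is not designated.

No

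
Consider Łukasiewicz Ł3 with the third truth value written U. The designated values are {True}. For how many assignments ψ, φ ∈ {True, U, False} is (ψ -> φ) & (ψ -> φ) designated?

6

Of the 9 assignments, 6 give a value in {True}.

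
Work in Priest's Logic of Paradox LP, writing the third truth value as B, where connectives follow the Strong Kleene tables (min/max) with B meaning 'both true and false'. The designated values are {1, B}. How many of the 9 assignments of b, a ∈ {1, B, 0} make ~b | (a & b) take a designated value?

8

Of the 9 assignments, 8 give a value in {1, B}.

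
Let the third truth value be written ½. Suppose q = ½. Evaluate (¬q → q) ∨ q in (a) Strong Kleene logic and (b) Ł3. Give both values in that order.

In Strong Kleene logic: ¬q = ¬½ = ½
¬q → q = ½ → ½ = ½  [¬½ ∨ ½]
(¬q → q) ∨ q = ½ ∨ ½ = ½
In Ł3: ¬q = ¬½ = ½
¬q → q = ½ → ½ = ⊤
(¬q → q) ∨ q = ⊤ ∨ ½ = ⊤
They differ because Strong Kleene logic and Ł3 treat ½ differently under implication.

½; ⊤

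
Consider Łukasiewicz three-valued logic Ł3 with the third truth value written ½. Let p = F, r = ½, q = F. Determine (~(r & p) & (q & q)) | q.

F

r & p = ½ & F = F
~(r & p) = ~F = T
q & q = F & F = F
~(r & p) & (q & q) = T & F = F
(~(r & p) & (q & q)) | q = F | F = F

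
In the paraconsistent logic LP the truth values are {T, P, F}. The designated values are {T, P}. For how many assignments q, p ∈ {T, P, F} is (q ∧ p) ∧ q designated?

4

Designated under: (q=T, p=T); (q=T, p=P); (q=P, p=T); (q=P, p=P).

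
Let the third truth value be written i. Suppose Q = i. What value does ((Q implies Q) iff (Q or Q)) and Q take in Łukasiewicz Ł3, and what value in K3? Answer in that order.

In Łukasiewicz Ł3: Q implies Q = i implies i = true  [min(1, 1−½+½)]
Q or Q = i or i = i
(Q implies Q) iff (Q or Q) = true iff i = i
((Q implies Q) iff (Q or Q)) and Q = i and i = i
In K3: Q implies Q = i implies i = i  [not i or i]
Q or Q = i or i = i
(Q implies Q) iff (Q or Q) = i iff i = i
((Q implies Q) iff (Q or Q)) and Q = i and i = i

i; i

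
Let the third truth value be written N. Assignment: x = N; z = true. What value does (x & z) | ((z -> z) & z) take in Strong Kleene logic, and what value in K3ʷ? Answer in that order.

In Strong Kleene logic: x & z = N & true = N
z -> z = true -> true = true
(z -> z) & z = true & true = true
(x & z) | ((z -> z) & z) = N | true = true
In K3ʷ: x & z = N & true = N
z -> z = true -> true = true
(z -> z) & z = true & true = true
(x & z) | ((z -> z) & z) = N | true = N
They differ because Strong Kleene logic and K3ʷ treat N differently under the binary connectives.

true; N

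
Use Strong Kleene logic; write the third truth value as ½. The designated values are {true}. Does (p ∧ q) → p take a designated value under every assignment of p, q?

Countermodel: p=½, q=true gives ½, which is not designated.

No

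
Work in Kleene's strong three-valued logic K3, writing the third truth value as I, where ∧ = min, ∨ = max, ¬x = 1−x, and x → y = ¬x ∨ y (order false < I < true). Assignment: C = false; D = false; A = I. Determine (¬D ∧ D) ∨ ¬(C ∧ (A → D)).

¬D = ¬false = true
¬D ∧ D = true ∧ false = false
A → D = I → false = I  [¬I ∨ false]
C ∧ (A → D) = false ∧ I = false
¬(C ∧ (A → D)) = ¬false = true
(¬D ∧ D) ∨ ¬(C ∧ (A → D)) = false ∨ true = true

true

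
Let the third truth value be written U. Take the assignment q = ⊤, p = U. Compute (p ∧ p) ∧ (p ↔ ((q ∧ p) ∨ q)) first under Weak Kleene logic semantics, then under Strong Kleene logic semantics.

U; U

In Weak Kleene logic: p ∧ p = U ∧ U = U
q ∧ p = ⊤ ∧ U = U
(q ∧ p) ∨ q = U ∨ ⊤ = U
p ↔ ((q ∧ p) ∨ q) = U ↔ U = U
(p ∧ p) ∧ (p ↔ ((q ∧ p) ∨ q)) = U ∧ U = U
In Strong Kleene logic: p ∧ p = U ∧ U = U
q ∧ p = ⊤ ∧ U = U
(q ∧ p) ∨ q = U ∨ ⊤ = ⊤
p ↔ ((q ∧ p) ∨ q) = U ↔ ⊤ = U
(p ∧ p) ∧ (p ↔ ((q ∧ p) ∨ q)) = U ∧ U = U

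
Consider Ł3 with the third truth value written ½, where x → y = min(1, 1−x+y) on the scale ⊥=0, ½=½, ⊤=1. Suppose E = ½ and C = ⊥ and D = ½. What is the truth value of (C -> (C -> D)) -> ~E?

C -> D = ⊥ -> ½ = ⊤  [min(1, 1−0+½)]
C -> (C -> D) = ⊥ -> ⊤ = ⊤
~E = ~½ = ½
(C -> (C -> D)) -> ~E = ⊤ -> ½ = ½

½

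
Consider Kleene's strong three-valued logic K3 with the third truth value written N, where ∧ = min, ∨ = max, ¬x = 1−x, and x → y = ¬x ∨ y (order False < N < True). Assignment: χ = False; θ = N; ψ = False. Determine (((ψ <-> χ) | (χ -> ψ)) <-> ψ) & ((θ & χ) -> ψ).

ψ <-> χ = False <-> False = True
χ -> ψ = False -> False = True
(ψ <-> χ) | (χ -> ψ) = True | True = True
((ψ <-> χ) | (χ -> ψ)) <-> ψ = True <-> False = False
θ & χ = N & False = False
(θ & χ) -> ψ = False -> False = True
(((ψ <-> χ) | (χ -> ψ)) <-> ψ) & ((θ & χ) -> ψ) = False & True = False

False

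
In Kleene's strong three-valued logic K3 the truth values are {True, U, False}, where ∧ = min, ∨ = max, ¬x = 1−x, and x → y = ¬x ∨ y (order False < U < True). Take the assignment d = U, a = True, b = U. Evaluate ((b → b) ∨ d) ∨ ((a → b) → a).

b → b = U → U = U  [¬U ∨ U]
(b → b) ∨ d = U ∨ U = U
a → b = True → U = U
(a → b) → a = U → True = True
((b → b) ∨ d) ∨ ((a → b) → a) = U ∨ True = True

True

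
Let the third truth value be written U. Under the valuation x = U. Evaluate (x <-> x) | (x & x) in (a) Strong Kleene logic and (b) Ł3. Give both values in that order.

In Strong Kleene logic: x <-> x = U <-> U = U
x & x = U & U = U
(x <-> x) | (x & x) = U | U = U
In Ł3: x <-> x = U <-> U = 1
x & x = U & U = U
(x <-> x) | (x & x) = 1 | U = 1
They differ because Strong Kleene logic and Ł3 treat U differently under implication.

U; 1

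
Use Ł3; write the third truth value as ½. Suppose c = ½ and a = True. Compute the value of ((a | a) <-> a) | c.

True

a | a = True | True = True
(a | a) <-> a = True <-> True = True
((a | a) <-> a) | c = True | ½ = True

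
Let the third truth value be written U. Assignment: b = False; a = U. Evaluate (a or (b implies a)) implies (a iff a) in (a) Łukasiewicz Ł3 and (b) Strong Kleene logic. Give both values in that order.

In Łukasiewicz Ł3: b implies a = False implies U = True  [min(1, 1−0+½)]
a or (b implies a) = U or True = True
a iff a = U iff U = True
(a or (b implies a)) implies (a iff a) = True implies True = True
In Strong Kleene logic: b implies a = False implies U = True  [not False or U]
a or (b implies a) = U or True = True
a iff a = U iff U = U
(a or (b implies a)) implies (a iff a) = True implies U = U
They differ because Łukasiewicz Ł3 and Strong Kleene logic treat U differently under implication.

True; U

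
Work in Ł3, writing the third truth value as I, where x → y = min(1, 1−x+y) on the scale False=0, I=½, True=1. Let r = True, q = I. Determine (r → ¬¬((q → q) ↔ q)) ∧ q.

q → q = I → I = True
(q → q) ↔ q = True ↔ I = I
¬((q → q) ↔ q) = ¬I = I
¬¬((q → q) ↔ q) = ¬I = I
r → ¬¬((q → q) ↔ q) = True → I = I
(r → ¬¬((q → q) ↔ q)) ∧ q = I ∧ I = I

I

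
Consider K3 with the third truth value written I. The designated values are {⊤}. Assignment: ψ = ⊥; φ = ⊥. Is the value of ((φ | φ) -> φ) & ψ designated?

No

φ | φ = ⊥ | ⊥ = ⊥
(φ | φ) -> φ = ⊥ -> ⊥ = ⊤
((φ | φ) -> φ) & ψ = ⊤ & ⊥ = ⊥
⊥ ∉ {⊤}.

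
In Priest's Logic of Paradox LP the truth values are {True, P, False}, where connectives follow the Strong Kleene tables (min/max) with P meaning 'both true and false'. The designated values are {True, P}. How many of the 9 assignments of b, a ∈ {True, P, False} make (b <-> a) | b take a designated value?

8

Of the 9 assignments, 8 give a value in {True, P}.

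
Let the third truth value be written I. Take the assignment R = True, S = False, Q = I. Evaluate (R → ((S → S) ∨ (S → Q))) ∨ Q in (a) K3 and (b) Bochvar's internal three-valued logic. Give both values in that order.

In K3: S → S = False → False = True
S → Q = False → I = True  [¬False ∨ I]
(S → S) ∨ (S → Q) = True ∨ True = True
R → ((S → S) ∨ (S → Q)) = True → True = True
(R → ((S → S) ∨ (S → Q))) ∨ Q = True ∨ I = True
In Bochvar's internal three-valued logic: S → S = False → False = True
S → Q = False → I = I
(S → S) ∨ (S → Q) = True ∨ I = I
R → ((S → S) ∨ (S → Q)) = True → I = I
(R → ((S → S) ∨ (S → Q))) ∨ Q = I ∨ I = I
They differ because K3 and Bochvar's internal three-valued logic treat I differently under the binary connectives.

True; I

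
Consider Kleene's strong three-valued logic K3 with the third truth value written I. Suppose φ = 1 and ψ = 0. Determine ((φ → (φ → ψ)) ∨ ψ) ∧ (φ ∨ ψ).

φ → ψ = 1 → 0 = 0
φ → (φ → ψ) = 1 → 0 = 0
(φ → (φ → ψ)) ∨ ψ = 0 ∨ 0 = 0
φ ∨ ψ = 1 ∨ 0 = 1
((φ → (φ → ψ)) ∨ ψ) ∧ (φ ∨ ψ) = 0 ∧ 1 = 0

0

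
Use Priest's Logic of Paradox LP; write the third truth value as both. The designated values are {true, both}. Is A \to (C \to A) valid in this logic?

Every assignment of A, C over {true, both, false} gives a value in {true, both}.
In particular, with A=both, C=both: A \to (C \to A) = both.

Yes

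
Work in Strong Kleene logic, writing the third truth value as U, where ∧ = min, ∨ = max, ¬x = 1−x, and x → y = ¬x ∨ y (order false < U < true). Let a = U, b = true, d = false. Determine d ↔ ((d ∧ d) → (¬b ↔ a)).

false

d ∧ d = false ∧ false = false
¬b = ¬true = false
¬b ↔ a = false ↔ U = U
(d ∧ d) → (¬b ↔ a) = false → U = true
d ↔ ((d ∧ d) → (¬b ↔ a)) = false ↔ true = false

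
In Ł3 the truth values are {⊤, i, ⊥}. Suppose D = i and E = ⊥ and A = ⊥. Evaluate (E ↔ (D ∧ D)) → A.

D ∧ D = i ∧ i = i
E ↔ (D ∧ D) = ⊥ ↔ i = i
(E ↔ (D ∧ D)) → A = i → ⊥ = i

i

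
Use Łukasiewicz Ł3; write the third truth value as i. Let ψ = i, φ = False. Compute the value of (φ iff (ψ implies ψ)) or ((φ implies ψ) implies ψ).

i

ψ implies ψ = i implies i = True
φ iff (ψ implies ψ) = False iff True = False
φ implies ψ = False implies i = True
(φ implies ψ) implies ψ = True implies i = i
(φ iff (ψ implies ψ)) or ((φ implies ψ) implies ψ) = False or i = i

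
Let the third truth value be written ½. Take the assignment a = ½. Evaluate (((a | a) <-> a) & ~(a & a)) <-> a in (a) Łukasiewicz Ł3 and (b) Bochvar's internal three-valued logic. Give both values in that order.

In Łukasiewicz Ł3: a | a = ½ | ½ = ½
(a | a) <-> a = ½ <-> ½ = 1
a & a = ½ & ½ = ½
~(a & a) = ~½ = ½
((a | a) <-> a) & ~(a & a) = 1 & ½ = ½
(((a | a) <-> a) & ~(a & a)) <-> a = ½ <-> ½ = 1
In Bochvar's internal three-valued logic: a | a = ½ | ½ = ½
(a | a) <-> a = ½ <-> ½ = ½
a & a = ½ & ½ = ½
~(a & a) = ~½ = ½
((a | a) <-> a) & ~(a & a) = ½ & ½ = ½
(((a | a) <-> a) & ~(a & a)) <-> a = ½ <-> ½ = ½
They differ because Łukasiewicz Ł3 and Bochvar's internal three-valued logic treat ½ differently under the binary connectives.

1; ½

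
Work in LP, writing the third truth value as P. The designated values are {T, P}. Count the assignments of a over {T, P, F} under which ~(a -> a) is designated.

a=T: F ·
a=P: P ✓
a=F: F ·

1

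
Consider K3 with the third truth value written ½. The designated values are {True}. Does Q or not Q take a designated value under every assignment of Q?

Countermodel: Q=½ gives ½, which is not designated.

No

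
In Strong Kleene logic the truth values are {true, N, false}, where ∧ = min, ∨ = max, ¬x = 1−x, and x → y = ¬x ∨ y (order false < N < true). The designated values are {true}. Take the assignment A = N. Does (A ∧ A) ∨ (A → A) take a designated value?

A ∧ A = N ∧ N = N
A → A = N → N = N  [¬N ∨ N]
(A ∧ A) ∨ (A → A) = N ∨ N = N
N ∉ {true}.

No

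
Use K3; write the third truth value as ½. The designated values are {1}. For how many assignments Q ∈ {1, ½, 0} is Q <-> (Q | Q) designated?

Q=1: 1 ✓
Q=½: ½ ·
Q=0: 1 ✓

2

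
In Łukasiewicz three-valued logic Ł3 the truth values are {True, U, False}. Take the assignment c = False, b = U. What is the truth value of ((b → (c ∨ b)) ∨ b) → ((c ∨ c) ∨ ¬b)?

U

c ∨ b = False ∨ U = U
b → (c ∨ b) = U → U = True  [min(1, 1−½+½)]
(b → (c ∨ b)) ∨ b = True ∨ U = True
c ∨ c = False ∨ False = False
¬b = ¬U = U
(c ∨ c) ∨ ¬b = False ∨ U = U
((b → (c ∨ b)) ∨ b) → ((c ∨ c) ∨ ¬b) = True → U = U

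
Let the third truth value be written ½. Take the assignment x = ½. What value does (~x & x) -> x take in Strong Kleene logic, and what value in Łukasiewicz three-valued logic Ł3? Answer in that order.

In Strong Kleene logic: ~x = ~½ = ½
~x & x = ½ & ½ = ½
(~x & x) -> x = ½ -> ½ = ½  [~½ | ½]
In Łukasiewicz three-valued logic Ł3: ~x = ~½ = ½
~x & x = ½ & ½ = ½
(~x & x) -> x = ½ -> ½ = ⊤  [min(1, 1−½+½)]
They differ because Strong Kleene logic and Łukasiewicz three-valued logic Ł3 treat ½ differently under implication.

½; ⊤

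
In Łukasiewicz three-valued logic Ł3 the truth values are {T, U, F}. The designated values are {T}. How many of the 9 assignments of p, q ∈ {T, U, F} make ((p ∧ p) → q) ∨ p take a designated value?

8

Of the 9 assignments, 8 give a value in {T}.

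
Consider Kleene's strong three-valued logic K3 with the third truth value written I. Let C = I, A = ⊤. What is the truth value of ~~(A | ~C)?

⊤

~C = ~I = I
A | ~C = ⊤ | I = ⊤
~(A | ~C) = ~⊤ = ⊥
~~(A | ~C) = ~⊥ = ⊤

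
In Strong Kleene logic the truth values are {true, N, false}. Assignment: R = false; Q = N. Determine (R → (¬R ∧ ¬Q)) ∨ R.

true

¬R = ¬false = true
¬Q = ¬N = N
¬R ∧ ¬Q = true ∧ N = N
R → (¬R ∧ ¬Q) = false → N = true  [¬false ∨ N]
(R → (¬R ∧ ¬Q)) ∨ R = true ∨ false = true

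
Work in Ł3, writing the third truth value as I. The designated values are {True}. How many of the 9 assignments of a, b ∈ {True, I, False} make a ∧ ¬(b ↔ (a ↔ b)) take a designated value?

Of the 9 assignments, 0 give a value in {True}.

0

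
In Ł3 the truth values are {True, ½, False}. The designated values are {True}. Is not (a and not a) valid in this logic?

No

Countermodel: a=½ gives ½, which is not designated.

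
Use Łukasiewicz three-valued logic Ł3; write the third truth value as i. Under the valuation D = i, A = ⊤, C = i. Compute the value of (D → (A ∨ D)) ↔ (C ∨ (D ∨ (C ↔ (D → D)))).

i

A ∨ D = ⊤ ∨ i = ⊤
D → (A ∨ D) = i → ⊤ = ⊤  [min(1, 1−½+1)]
D → D = i → i = ⊤
C ↔ (D → D) = i ↔ ⊤ = i
D ∨ (C ↔ (D → D)) = i ∨ i = i
C ∨ (D ∨ (C ↔ (D → D))) = i ∨ i = i
(D → (A ∨ D)) ↔ (C ∨ (D ∨ (C ↔ (D → D)))) = ⊤ ↔ i = i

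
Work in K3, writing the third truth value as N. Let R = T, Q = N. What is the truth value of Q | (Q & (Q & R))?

Q & R = N & T = N
Q & (Q & R) = N & N = N
Q | (Q & (Q & R)) = N | N = N

N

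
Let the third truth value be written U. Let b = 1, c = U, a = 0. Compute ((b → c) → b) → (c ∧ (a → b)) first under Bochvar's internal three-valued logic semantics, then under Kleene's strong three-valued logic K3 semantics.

U; U

In Bochvar's internal three-valued logic: b → c = 1 → U = U
(b → c) → b = U → 1 = U
a → b = 0 → 1 = 1
c ∧ (a → b) = U ∧ 1 = U
((b → c) → b) → (c ∧ (a → b)) = U → U = U
In Kleene's strong three-valued logic K3: b → c = 1 → U = U  [¬1 ∨ U]
(b → c) → b = U → 1 = 1
a → b = 0 → 1 = 1
c ∧ (a → b) = U ∧ 1 = U
((b → c) → b) → (c ∧ (a → b)) = 1 → U = U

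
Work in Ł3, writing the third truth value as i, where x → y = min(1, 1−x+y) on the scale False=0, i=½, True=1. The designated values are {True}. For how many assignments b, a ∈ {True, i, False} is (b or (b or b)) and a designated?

1

Designated under: (b=True, a=True).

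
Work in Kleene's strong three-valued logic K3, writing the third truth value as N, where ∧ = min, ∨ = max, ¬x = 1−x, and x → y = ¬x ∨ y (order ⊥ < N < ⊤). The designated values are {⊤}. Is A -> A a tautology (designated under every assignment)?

Countermodel: A=N gives N, which is not designated.

No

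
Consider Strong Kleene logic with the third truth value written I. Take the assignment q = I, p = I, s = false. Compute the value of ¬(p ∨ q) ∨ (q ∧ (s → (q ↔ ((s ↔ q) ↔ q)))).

p ∨ q = I ∨ I = I
¬(p ∨ q) = ¬I = I
s ↔ q = false ↔ I = I
(s ↔ q) ↔ q = I ↔ I = I
q ↔ ((s ↔ q) ↔ q) = I ↔ I = I
s → (q ↔ ((s ↔ q) ↔ q)) = false → I = true  [¬false ∨ I]
q ∧ (s → (q ↔ ((s ↔ q) ↔ q))) = I ∧ true = I
¬(p ∨ q) ∨ (q ∧ (s → (q ↔ ((s ↔ q) ↔ q)))) = I ∨ I = I

I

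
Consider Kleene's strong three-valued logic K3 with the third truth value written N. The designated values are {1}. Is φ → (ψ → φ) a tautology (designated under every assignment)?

Countermodel: φ=N, ψ=1 gives N, which is not designated.

No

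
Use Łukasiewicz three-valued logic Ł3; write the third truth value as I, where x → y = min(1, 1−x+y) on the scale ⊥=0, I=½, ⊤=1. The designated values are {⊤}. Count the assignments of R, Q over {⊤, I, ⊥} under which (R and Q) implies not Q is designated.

7

Of the 9 assignments, 7 give a value in {⊤}.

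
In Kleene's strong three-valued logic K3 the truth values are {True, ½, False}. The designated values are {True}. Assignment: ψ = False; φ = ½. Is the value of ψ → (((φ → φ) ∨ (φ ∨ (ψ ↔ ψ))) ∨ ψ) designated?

φ → φ = ½ → ½ = ½  [¬½ ∨ ½]
ψ ↔ ψ = False ↔ False = True
φ ∨ (ψ ↔ ψ) = ½ ∨ True = True
(φ → φ) ∨ (φ ∨ (ψ ↔ ψ)) = ½ ∨ True = True
((φ → φ) ∨ (φ ∨ (ψ ↔ ψ))) ∨ ψ = True ∨ False = True
ψ → (((φ → φ) ∨ (φ ∨ (ψ ↔ ψ))) ∨ ψ) = False → True = True
True ∈ {True}.

Yes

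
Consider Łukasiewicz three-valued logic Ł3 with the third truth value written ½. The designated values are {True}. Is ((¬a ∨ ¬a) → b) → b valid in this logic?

Countermodel: a=True, b=½ gives ½, which is not designated.

No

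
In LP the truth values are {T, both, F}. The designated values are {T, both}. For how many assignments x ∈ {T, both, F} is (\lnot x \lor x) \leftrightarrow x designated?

x=T: T ✓
x=both: both ✓
x=F: F ·

2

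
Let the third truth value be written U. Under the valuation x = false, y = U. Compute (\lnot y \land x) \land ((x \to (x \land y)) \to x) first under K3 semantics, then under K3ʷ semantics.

In K3: \lnot y = \lnot U = U
\lnot y \land x = U \land false = false
x \land y = false \land U = false
x \to (x \land y) = false \to false = true
(x \to (x \land y)) \to x = true \to false = false
(\lnot y \land x) \land ((x \to (x \land y)) \to x) = false \land false = false
In K3ʷ: \lnot y = \lnot U = U
\lnot y \land x = U \land false = U
x \land y = false \land U = U
x \to (x \land y) = false \to U = U  [any arg is the third value ⇒ result is the third value]
(x \to (x \land y)) \to x = U \to false = U
(\lnot y \land x) \land ((x \to (x \land y)) \to x) = U \land U = U
They differ because K3 and K3ʷ treat U differently under the binary connectives.

false; U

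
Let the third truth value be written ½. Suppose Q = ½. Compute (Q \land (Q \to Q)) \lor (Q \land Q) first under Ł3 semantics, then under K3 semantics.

½; ½

In Ł3: Q \to Q = ½ \to ½ = ⊤  [min(1, 1−½+½)]
Q \land (Q \to Q) = ½ \land ⊤ = ½
Q \land Q = ½ \land ½ = ½
(Q \land (Q \to Q)) \lor (Q \land Q) = ½ \lor ½ = ½
In K3: Q \to Q = ½ \to ½ = ½  [\lnot ½ \lor ½]
Q \land (Q \to Q) = ½ \land ½ = ½
Q \land Q = ½ \land ½ = ½
(Q \land (Q \to Q)) \lor (Q \land Q) = ½ \lor ½ = ½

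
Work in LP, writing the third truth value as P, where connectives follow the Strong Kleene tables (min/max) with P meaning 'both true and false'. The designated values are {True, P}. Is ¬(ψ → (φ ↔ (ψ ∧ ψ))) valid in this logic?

No

Countermodel: ψ=True, φ=True gives False, which is not designated.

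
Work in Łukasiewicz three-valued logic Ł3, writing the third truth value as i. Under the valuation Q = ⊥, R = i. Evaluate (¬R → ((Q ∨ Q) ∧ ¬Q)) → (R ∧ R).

⊤

¬R = ¬i = i
Q ∨ Q = ⊥ ∨ ⊥ = ⊥
¬Q = ¬⊥ = ⊤
(Q ∨ Q) ∧ ¬Q = ⊥ ∧ ⊤ = ⊥
¬R → ((Q ∨ Q) ∧ ¬Q) = i → ⊥ = i  [min(1, 1−½+0)]
R ∧ R = i ∧ i = i
(¬R → ((Q ∨ Q) ∧ ¬Q)) → (R ∧ R) = i → i = ⊤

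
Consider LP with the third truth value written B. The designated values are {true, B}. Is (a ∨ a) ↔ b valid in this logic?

No

Countermodel: a=true, b=false gives false, which is not designated.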